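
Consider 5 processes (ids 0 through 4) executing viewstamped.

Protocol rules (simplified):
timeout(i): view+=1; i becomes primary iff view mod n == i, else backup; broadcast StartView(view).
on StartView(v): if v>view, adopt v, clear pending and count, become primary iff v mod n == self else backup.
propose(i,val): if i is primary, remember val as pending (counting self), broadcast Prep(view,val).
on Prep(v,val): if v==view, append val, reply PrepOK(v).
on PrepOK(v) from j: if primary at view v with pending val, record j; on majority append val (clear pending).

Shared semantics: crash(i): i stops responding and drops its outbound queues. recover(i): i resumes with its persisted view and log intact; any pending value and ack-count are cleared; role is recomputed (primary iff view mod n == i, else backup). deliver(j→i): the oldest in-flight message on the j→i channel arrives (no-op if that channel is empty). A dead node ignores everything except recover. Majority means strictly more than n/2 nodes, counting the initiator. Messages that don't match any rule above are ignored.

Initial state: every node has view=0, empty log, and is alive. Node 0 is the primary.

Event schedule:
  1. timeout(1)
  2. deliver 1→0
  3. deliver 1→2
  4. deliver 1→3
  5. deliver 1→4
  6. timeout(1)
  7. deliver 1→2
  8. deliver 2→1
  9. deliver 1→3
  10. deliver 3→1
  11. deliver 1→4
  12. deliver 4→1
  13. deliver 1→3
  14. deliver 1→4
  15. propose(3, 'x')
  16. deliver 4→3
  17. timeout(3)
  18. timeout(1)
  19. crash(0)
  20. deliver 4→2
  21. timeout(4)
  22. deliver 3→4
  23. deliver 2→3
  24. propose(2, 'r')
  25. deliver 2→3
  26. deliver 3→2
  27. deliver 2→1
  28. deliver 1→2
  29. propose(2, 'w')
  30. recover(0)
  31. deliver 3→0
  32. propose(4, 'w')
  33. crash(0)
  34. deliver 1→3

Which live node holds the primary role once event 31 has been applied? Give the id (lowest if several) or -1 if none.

3

[1] timeout(1) → N1(prim v1 [-])
[2] deliver 1→0 → N0(back v1 [-])
[3] deliver 1→2 → N2(back v1 [-])
[4] deliver 1→3 → N3(back v1 [-])
[5] deliver 1→4 → N4(back v1 [-])
[6] timeout(1) → N1(back v2 [-])
[7] deliver 1→2 → N2(prim v2 [-])
[8] deliver 2→1 → ∅
[9] deliver 1→3 → N3(back v2 [-])
[10] deliver 3→1 → ∅
[11] deliver 1→4 → N4(back v2 [-])
[12] deliver 4→1 → ∅
[13] deliver 1→3 → ∅
[14] deliver 1→4 → ∅
[15] propose(3,'x') → ∅
[16] deliver 4→3 → ∅
[17] timeout(3) → N3(prim v3 [-])
[18] timeout(1) → N1(back v3 [-])
[19] crash(0) → N0(✗back v1 [-])
[20] deliver 4→2 → ∅
[21] timeout(4) → N4(back v3 [-])
[22] deliver 3→4 → ∅
[23] deliver 2→3 → ∅
[24] propose(2,'r') → ∅
[25] deliver 2→3 → ∅
[26] deliver 3→2 → N2(back v3 [-])
[27] deliver 2→1 → ∅
[28] deliver 1→2 → ∅
[29] propose(2,'w') → ∅
[30] recover(0) → N0(back v1 [-])
[31] deliver 3→0 → N0(back v3 [-])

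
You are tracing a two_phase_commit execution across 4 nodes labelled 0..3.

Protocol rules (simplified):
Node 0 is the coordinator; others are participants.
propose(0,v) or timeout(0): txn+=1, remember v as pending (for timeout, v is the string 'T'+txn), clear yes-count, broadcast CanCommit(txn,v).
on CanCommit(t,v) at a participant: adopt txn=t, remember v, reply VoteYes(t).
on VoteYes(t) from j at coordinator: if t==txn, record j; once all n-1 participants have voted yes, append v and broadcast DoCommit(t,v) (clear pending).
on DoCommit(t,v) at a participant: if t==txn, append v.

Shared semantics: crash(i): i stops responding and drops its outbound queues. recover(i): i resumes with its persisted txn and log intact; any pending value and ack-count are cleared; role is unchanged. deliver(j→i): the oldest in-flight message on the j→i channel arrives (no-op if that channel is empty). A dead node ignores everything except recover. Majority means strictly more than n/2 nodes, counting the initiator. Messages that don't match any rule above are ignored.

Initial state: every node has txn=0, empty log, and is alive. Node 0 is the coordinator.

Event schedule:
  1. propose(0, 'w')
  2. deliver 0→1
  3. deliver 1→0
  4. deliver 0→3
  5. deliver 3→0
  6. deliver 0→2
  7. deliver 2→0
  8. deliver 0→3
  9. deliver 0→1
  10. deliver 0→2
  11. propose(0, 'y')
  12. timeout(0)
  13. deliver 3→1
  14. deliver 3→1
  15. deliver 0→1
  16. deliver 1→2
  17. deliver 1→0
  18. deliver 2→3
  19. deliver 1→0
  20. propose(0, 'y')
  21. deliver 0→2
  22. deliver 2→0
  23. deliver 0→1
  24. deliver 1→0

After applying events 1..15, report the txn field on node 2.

[1] propose(0,'w') → N0(coor t1 [-])
[2] deliver 0→1 → N1(part t1 [-])
[3] deliver 1→0 → ∅
[4] deliver 0→3 → N3(part t1 [-])
[5] deliver 3→0 → ∅
[6] deliver 0→2 → N2(part t1 [-])
[7] deliver 2→0 → N0(coor t1 [w])
[8] deliver 0→3 → N3(part t1 [w])
[9] deliver 0→1 → N1(part t1 [w])
[10] deliver 0→2 → N2(part t1 [w])
[11] propose(0,'y') → N0(coor t2 [w])
[12] timeout(0) → N0(coor t3 [w])
[13] deliver 3→1 → ∅
[14] deliver 3→1 → ∅
[15] deliver 0→1 → N1(part t2 [w])

1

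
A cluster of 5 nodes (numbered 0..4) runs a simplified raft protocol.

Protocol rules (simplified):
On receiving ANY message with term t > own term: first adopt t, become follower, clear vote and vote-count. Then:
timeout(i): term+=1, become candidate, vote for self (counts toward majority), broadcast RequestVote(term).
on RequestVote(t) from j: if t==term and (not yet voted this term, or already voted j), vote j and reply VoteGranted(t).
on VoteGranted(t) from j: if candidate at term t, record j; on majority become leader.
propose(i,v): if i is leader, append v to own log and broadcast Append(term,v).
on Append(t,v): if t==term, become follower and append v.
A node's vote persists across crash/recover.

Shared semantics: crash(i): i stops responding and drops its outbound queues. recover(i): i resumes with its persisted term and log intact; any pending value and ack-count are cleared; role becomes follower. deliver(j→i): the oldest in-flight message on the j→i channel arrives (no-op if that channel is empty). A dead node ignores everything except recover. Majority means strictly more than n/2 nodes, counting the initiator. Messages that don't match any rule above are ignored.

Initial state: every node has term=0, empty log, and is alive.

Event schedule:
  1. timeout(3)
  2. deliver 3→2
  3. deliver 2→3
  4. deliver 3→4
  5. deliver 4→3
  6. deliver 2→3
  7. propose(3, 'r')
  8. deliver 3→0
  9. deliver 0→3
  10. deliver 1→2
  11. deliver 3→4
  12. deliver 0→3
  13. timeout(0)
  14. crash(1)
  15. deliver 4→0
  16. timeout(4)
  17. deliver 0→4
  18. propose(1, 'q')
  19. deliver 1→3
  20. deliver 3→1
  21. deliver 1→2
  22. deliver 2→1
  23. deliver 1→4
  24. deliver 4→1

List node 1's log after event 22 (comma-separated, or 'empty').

empty

1. timeout(3):  <3:cand t1 ->
2. deliver 3→2:  <2:foll t1 ->
3. deliver 2→3:  nop
4. deliver 3→4:  <4:foll t1 ->
5. deliver 4→3:  <3:lead t1 ->
6. deliver 2→3:  nop
7. propose(3,'r'):  <3:lead t1 r>
8. deliver 3→0:  <0:foll t1 ->
9. deliver 0→3:  nop
10. deliver 1→2:  nop
11. deliver 3→4:  <4:foll t1 r>
12. deliver 0→3:  nop
13. timeout(0):  <0:cand t2 ->
14. crash(1):  <1:✗foll t0 ->
15. deliver 4→0:  nop
16. timeout(4):  <4:cand t2 r>
17. deliver 0→4:  nop
18. propose(1,'q'):  nop
19. deliver 1→3:  nop
20. deliver 3→1:  nop
21. deliver 1→2:  nop
22. deliver 2→1:  nop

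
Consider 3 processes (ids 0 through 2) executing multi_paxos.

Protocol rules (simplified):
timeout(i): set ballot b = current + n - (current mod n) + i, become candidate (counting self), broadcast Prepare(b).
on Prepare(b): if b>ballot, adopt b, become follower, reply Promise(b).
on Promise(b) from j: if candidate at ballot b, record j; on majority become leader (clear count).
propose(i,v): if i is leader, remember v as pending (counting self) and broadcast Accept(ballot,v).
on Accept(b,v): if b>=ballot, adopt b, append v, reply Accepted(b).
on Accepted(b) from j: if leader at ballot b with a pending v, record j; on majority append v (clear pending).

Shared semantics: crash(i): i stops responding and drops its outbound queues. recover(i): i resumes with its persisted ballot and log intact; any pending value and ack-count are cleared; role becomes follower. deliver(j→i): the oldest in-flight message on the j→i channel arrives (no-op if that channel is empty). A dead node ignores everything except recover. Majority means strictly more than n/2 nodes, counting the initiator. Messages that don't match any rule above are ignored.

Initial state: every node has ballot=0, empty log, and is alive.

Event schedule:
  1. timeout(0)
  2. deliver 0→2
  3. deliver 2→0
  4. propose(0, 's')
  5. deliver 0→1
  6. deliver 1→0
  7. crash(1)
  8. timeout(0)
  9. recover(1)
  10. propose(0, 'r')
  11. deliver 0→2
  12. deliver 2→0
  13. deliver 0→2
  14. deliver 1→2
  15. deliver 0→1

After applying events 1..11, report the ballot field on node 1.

[1] timeout(0) → N0(cand b3 [-])
[2] deliver 0→2 → N2(foll b3 [-])
[3] deliver 2→0 → N0(lead b3 [-])
[4] propose(0,'s') → ∅
[5] deliver 0→1 → N1(foll b3 [-])
[6] deliver 1→0 → ∅
[7] crash(1) → N1(✗foll b3 [-])
[8] timeout(0) → N0(cand b6 [-])
[9] recover(1) → N1(foll b3 [-])
[10] propose(0,'r') → ∅
[11] deliver 0→2 → N2(foll b3 [s])

3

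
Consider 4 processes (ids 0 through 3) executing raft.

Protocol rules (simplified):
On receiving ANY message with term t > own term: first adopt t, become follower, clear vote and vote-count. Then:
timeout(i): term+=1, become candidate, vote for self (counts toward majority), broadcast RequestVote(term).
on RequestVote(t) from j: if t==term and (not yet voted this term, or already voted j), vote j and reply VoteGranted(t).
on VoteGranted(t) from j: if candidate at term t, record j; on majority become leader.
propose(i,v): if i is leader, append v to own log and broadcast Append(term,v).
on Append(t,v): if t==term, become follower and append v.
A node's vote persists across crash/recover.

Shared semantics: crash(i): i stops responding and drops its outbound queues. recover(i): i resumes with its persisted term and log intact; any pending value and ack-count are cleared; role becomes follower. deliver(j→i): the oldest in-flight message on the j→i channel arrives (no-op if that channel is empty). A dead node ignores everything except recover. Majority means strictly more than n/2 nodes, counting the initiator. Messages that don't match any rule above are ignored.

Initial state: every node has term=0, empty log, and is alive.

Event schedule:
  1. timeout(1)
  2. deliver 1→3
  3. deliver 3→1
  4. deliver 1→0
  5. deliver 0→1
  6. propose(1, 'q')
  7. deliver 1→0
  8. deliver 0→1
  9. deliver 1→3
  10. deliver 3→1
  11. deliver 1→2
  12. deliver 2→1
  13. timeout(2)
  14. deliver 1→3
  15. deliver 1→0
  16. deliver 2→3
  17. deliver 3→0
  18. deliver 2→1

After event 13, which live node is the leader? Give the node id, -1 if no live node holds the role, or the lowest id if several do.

1

e1 timeout(1): 1[cand,t=1,-]
e2 deliver 1→3: 3[foll,t=1,-]
e3 deliver 3→1: ·
e4 deliver 1→0: 0[foll,t=1,-]
e5 deliver 0→1: 1[lead,t=1,-]
e6 propose(1,'q'): 1[lead,t=1,q]
e7 deliver 1→0: 0[foll,t=1,q]
e8 deliver 0→1: ·
e9 deliver 1→3: 3[foll,t=1,q]
e10 deliver 3→1: ·
e11 deliver 1→2: 2[foll,t=1,-]
e12 deliver 2→1: ·
e13 timeout(2): 2[cand,t=2,-]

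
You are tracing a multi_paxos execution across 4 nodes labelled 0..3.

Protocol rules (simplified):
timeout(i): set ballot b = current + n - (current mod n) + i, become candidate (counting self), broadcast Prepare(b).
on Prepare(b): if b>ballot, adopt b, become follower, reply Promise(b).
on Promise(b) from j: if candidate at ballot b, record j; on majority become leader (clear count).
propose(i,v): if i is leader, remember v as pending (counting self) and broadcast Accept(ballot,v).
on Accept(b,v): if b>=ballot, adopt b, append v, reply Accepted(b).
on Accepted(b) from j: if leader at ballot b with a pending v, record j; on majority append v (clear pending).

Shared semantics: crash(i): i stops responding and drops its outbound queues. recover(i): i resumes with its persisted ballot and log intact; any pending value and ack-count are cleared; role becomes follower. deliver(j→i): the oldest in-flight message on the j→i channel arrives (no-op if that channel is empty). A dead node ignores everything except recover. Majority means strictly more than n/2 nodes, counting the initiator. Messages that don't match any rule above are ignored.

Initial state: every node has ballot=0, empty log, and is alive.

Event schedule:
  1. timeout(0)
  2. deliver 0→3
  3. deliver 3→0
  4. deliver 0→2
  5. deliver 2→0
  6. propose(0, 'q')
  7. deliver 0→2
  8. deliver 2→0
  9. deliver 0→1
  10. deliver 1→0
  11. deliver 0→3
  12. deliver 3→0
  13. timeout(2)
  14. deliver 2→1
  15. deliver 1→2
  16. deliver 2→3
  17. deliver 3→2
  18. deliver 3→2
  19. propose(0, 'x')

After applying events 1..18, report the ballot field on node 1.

10

e1 timeout(0): 0[cand,b=4,-]
e2 deliver 0→3: 3[foll,b=4,-]
e3 deliver 3→0: ·
e4 deliver 0→2: 2[foll,b=4,-]
e5 deliver 2→0: 0[lead,b=4,-]
e6 propose(0,'q'): ·
e7 deliver 0→2: 2[foll,b=4,q]
e8 deliver 2→0: ·
e9 deliver 0→1: 1[foll,b=4,-]
e10 deliver 1→0: ·
e11 deliver 0→3: 3[foll,b=4,q]
e12 deliver 3→0: 0[lead,b=4,q]
e13 timeout(2): 2[cand,b=10,q]
e14 deliver 2→1: 1[foll,b=10,-]
e15 deliver 1→2: ·
e16 deliver 2→3: 3[foll,b=10,q]
e17 deliver 3→2: 2[lead,b=10,q]
e18 deliver 3→2: ·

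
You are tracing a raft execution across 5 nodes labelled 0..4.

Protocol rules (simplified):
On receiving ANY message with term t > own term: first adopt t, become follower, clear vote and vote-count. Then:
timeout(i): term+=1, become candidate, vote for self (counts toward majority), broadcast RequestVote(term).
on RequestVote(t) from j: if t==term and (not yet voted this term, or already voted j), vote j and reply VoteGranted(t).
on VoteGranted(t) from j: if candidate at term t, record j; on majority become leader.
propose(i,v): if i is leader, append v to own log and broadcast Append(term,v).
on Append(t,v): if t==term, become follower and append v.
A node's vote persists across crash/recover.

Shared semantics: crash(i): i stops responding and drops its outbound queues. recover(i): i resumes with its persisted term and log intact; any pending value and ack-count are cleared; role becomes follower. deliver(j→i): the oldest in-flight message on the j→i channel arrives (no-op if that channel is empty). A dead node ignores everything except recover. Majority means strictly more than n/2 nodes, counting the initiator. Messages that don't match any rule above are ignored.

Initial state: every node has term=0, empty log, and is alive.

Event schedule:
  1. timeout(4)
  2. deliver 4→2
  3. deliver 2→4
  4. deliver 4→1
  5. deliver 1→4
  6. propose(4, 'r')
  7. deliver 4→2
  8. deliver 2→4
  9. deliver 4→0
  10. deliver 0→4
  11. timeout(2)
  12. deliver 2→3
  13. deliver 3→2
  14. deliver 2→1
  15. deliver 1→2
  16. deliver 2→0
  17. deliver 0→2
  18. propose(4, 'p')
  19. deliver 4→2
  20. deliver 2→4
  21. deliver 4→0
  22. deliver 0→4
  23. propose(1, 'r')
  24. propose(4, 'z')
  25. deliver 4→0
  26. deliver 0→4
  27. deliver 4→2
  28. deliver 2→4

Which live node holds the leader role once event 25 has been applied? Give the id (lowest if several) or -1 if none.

step 1 timeout(4): 4={cand,t=1,log=-}
step 2 deliver 4→2: 2={foll,t=1,log=-}
step 3 deliver 2→4: —
step 4 deliver 4→1: 1={foll,t=1,log=-}
step 5 deliver 1→4: 4={lead,t=1,log=-}
step 6 propose(4,'r'): 4={lead,t=1,log=r}
step 7 deliver 4→2: 2={foll,t=1,log=r}
step 8 deliver 2→4: —
step 9 deliver 4→0: 0={foll,t=1,log=-}
step 10 deliver 0→4: —
step 11 timeout(2): 2={cand,t=2,log=r}
step 12 deliver 2→3: 3={foll,t=2,log=-}
step 13 deliver 3→2: —
step 14 deliver 2→1: 1={foll,t=2,log=-}
step 15 deliver 1→2: 2={lead,t=2,log=r}
step 16 deliver 2→0: 0={foll,t=2,log=-}
step 17 deliver 0→2: —
step 18 propose(4,'p'): 4={lead,t=1,log=r,p}
step 19 deliver 4→2: —
step 20 deliver 2→4: 4={foll,t=2,log=r,p}
step 21 deliver 4→0: —
step 22 deliver 0→4: —
step 23 propose(1,'r'): —
step 24 propose(4,'z'): —
step 25 deliver 4→0: —

2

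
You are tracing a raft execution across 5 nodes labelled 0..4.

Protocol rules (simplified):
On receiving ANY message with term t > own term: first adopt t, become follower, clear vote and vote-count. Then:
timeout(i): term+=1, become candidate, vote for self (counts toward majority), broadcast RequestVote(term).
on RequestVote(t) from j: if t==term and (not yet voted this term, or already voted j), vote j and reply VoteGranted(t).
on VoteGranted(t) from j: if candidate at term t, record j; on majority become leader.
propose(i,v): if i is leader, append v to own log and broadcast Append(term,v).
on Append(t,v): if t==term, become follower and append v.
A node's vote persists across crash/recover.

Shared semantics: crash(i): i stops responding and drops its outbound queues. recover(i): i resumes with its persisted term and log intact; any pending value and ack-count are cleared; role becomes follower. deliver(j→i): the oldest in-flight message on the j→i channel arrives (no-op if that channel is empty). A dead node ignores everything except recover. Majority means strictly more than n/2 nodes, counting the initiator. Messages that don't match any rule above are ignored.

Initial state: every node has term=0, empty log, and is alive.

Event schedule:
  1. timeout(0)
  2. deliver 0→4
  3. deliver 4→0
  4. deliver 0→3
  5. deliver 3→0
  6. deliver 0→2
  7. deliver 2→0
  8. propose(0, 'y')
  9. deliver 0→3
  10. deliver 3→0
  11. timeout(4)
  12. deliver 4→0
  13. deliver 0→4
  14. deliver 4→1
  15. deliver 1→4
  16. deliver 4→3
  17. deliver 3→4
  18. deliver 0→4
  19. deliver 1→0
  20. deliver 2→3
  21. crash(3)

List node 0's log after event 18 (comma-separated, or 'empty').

y

step 1 timeout(0): 0={cand,t=1,log=-}
step 2 deliver 0→4: 4={foll,t=1,log=-}
step 3 deliver 4→0: —
step 4 deliver 0→3: 3={foll,t=1,log=-}
step 5 deliver 3→0: 0={lead,t=1,log=-}
step 6 deliver 0→2: 2={foll,t=1,log=-}
step 7 deliver 2→0: —
step 8 propose(0,'y'): 0={lead,t=1,log=y}
step 9 deliver 0→3: 3={foll,t=1,log=y}
step 10 deliver 3→0: —
step 11 timeout(4): 4={cand,t=2,log=-}
step 12 deliver 4→0: 0={foll,t=2,log=y}
step 13 deliver 0→4: —
step 14 deliver 4→1: 1={foll,t=2,log=-}
step 15 deliver 1→4: —
step 16 deliver 4→3: 3={foll,t=2,log=y}
step 17 deliver 3→4: 4={lead,t=2,log=-}
step 18 deliver 0→4: —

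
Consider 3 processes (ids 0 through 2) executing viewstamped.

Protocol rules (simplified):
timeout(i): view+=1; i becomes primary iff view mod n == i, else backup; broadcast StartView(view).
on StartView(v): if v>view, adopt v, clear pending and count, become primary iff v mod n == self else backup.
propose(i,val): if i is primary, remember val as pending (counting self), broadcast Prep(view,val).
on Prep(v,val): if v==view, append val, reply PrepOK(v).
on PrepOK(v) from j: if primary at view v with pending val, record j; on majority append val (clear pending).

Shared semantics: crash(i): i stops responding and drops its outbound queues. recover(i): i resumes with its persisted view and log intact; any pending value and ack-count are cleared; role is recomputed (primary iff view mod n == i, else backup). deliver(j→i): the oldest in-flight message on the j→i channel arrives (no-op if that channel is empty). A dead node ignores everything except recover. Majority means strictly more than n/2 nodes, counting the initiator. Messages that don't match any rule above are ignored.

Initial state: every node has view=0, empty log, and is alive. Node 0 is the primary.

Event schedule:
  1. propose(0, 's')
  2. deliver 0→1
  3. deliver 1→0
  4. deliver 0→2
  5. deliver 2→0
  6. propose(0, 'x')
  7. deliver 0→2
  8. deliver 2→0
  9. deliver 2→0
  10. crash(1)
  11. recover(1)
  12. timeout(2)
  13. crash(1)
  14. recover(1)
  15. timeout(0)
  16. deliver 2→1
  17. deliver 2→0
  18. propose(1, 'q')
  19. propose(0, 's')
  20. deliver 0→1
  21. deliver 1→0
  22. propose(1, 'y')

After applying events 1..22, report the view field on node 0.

1

e1 propose(0,'s'): ·
e2 deliver 0→1: 1[back,v=0,s]
e3 deliver 1→0: 0[prim,v=0,s]
e4 deliver 0→2: 2[back,v=0,s]
e5 deliver 2→0: ·
e6 propose(0,'x'): ·
e7 deliver 0→2: 2[back,v=0,s,x]
e8 deliver 2→0: 0[prim,v=0,s,x]
e9 deliver 2→0: ·
e10 crash(1): 1[✗back,v=0,s]
e11 recover(1): 1[back,v=0,s]
e12 timeout(2): 2[back,v=1,s,x]
e13 crash(1): 1[✗back,v=0,s]
e14 recover(1): 1[back,v=0,s]
e15 timeout(0): 0[back,v=1,s,x]
e16 deliver 2→1: 1[prim,v=1,s]
e17 deliver 2→0: ·
e18 propose(1,'q'): ·
e19 propose(0,'s'): ·
e20 deliver 0→1: ·
e21 deliver 1→0: 0[back,v=1,s,x,q]
e22 propose(1,'y'): ·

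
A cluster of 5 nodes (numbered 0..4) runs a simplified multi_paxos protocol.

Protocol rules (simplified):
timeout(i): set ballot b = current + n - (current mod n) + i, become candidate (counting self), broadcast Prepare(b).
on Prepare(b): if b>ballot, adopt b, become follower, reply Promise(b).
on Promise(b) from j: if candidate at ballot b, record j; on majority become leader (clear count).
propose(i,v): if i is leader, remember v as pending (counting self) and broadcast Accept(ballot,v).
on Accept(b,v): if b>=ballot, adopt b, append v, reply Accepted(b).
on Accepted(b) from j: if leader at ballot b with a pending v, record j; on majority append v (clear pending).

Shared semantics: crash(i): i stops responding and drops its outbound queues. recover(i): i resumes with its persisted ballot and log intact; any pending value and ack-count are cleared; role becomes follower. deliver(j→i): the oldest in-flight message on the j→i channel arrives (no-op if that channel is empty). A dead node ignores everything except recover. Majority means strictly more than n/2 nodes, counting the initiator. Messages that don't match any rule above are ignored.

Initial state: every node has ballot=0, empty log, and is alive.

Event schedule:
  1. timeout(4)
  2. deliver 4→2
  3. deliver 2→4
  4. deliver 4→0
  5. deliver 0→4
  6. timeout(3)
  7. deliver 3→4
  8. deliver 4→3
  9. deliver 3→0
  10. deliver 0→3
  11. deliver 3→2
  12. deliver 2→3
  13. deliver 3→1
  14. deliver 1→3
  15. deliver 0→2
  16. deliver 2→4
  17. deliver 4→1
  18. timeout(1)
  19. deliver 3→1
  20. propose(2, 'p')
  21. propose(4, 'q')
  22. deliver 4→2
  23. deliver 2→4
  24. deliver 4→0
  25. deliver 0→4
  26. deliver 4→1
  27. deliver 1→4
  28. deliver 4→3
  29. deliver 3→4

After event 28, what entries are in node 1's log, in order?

empty

after 1 — timeout(4): n4:cand/b9/[-]
after 2 — deliver 4→2: n2:foll/b9/[-]
after 3 — deliver 2→4: ·
after 4 — deliver 4→0: n0:foll/b9/[-]
after 5 — deliver 0→4: n4:lead/b9/[-]
after 6 — timeout(3): n3:cand/b8/[-]
after 7 — deliver 3→4: ·
after 8 — deliver 4→3: n3:foll/b9/[-]
after 9 — deliver 3→0: ·
after 10 — deliver 0→3: ·
after 11 — deliver 3→2: ·
after 12 — deliver 2→3: ·
after 13 — deliver 3→1: n1:foll/b8/[-]
after 14 — deliver 1→3: ·
after 15 — deliver 0→2: ·
after 16 — deliver 2→4: ·
after 17 — deliver 4→1: n1:foll/b9/[-]
after 18 — timeout(1): n1:cand/b11/[-]
after 19 — deliver 3→1: ·
after 20 — propose(2,'p'): ·
after 21 — propose(4,'q'): ·
after 22 — deliver 4→2: n2:foll/b9/[q]
after 23 — deliver 2→4: ·
after 24 — deliver 4→0: n0:foll/b9/[q]
after 25 — deliver 0→4: n4:lead/b9/[q]
after 26 — deliver 4→1: ·
after 27 — deliver 1→4: ·
after 28 — deliver 4→3: n3:foll/b9/[q]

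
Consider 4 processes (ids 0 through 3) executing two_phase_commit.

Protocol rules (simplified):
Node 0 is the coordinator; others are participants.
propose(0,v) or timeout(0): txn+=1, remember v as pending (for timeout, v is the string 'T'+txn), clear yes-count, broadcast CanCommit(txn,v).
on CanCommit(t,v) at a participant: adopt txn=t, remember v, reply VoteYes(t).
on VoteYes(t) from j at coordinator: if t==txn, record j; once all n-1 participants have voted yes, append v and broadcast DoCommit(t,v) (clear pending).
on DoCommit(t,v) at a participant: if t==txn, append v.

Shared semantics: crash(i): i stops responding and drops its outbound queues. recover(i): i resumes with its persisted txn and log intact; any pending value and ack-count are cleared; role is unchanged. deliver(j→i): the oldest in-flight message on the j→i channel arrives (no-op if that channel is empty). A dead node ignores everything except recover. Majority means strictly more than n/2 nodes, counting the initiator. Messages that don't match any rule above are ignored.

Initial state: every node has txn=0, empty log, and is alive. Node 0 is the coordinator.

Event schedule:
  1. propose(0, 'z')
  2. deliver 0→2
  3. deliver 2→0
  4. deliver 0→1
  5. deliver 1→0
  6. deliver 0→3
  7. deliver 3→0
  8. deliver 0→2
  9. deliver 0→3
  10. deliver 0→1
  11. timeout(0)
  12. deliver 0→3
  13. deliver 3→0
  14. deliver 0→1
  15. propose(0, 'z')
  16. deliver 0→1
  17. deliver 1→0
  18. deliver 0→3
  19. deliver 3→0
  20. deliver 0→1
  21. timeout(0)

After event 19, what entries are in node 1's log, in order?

z

1. propose(0,'z'):  <0:coor t1 ->
2. deliver 0→2:  <2:part t1 ->
3. deliver 2→0:  nop
4. deliver 0→1:  <1:part t1 ->
5. deliver 1→0:  nop
6. deliver 0→3:  <3:part t1 ->
7. deliver 3→0:  <0:coor t1 z>
8. deliver 0→2:  <2:part t1 z>
9. deliver 0→3:  <3:part t1 z>
10. deliver 0→1:  <1:part t1 z>
11. timeout(0):  <0:coor t2 z>
12. deliver 0→3:  <3:part t2 z>
13. deliver 3→0:  nop
14. deliver 0→1:  <1:part t2 z>
15. propose(0,'z'):  <0:coor t3 z>
16. deliver 0→1:  <1:part t3 z>
17. deliver 1→0:  nop
18. deliver 0→3:  <3:part t3 z>
19. deliver 3→0:  nop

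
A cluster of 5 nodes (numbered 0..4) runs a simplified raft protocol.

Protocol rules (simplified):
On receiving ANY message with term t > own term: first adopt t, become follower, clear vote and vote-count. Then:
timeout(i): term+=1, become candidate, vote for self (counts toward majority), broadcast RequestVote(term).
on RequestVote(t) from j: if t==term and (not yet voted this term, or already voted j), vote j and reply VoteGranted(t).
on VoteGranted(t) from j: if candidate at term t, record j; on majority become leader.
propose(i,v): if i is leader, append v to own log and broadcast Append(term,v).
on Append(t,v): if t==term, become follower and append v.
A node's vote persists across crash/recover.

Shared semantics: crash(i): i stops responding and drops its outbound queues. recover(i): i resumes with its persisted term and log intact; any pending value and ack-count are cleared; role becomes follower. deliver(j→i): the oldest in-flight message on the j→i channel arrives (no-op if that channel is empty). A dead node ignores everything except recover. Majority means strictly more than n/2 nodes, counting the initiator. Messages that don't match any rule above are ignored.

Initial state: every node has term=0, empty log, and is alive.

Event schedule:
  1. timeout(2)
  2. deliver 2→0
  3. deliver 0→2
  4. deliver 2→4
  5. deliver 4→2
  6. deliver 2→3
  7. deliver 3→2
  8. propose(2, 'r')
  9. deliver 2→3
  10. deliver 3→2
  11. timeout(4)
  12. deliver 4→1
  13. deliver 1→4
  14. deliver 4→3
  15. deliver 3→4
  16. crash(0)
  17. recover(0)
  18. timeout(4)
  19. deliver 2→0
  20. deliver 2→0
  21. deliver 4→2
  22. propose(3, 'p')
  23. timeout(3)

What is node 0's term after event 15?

after 1 — timeout(2): n2:cand/t1/[-]
after 2 — deliver 2→0: n0:foll/t1/[-]
after 3 — deliver 0→2: ·
after 4 — deliver 2→4: n4:foll/t1/[-]
after 5 — deliver 4→2: n2:lead/t1/[-]
after 6 — deliver 2→3: n3:foll/t1/[-]
after 7 — deliver 3→2: ·
after 8 — propose(2,'r'): n2:lead/t1/[r]
after 9 — deliver 2→3: n3:foll/t1/[r]
after 10 — deliver 3→2: ·
after 11 — timeout(4): n4:cand/t2/[-]
after 12 — deliver 4→1: n1:foll/t2/[-]
after 13 — deliver 1→4: ·
after 14 — deliver 4→3: n3:foll/t2/[r]
after 15 — deliver 3→4: n4:lead/t2/[-]

1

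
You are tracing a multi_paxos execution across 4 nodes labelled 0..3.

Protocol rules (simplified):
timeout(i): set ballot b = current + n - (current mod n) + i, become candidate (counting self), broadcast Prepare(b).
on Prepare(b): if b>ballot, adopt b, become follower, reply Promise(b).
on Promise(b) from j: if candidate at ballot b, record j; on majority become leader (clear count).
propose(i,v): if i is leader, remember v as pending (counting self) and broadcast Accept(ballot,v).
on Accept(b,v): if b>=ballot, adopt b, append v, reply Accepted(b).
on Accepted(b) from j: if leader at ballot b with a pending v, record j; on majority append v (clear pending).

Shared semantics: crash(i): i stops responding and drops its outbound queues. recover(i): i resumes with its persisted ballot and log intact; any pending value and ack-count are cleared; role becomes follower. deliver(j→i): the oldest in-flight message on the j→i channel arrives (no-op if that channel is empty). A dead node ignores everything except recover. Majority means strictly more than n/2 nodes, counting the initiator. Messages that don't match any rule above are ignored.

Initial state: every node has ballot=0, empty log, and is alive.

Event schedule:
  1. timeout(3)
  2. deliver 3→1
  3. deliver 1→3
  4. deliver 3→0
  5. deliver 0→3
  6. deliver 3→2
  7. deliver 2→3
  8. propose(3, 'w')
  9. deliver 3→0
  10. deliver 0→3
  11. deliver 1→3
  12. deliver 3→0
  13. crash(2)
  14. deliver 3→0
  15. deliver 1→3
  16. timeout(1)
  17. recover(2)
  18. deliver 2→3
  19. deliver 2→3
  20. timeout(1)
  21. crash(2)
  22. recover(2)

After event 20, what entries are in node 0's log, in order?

w

step 1 timeout(3): 3={cand,b=7,log=-}
step 2 deliver 3→1: 1={foll,b=7,log=-}
step 3 deliver 1→3: —
step 4 deliver 3→0: 0={foll,b=7,log=-}
step 5 deliver 0→3: 3={lead,b=7,log=-}
step 6 deliver 3→2: 2={foll,b=7,log=-}
step 7 deliver 2→3: —
step 8 propose(3,'w'): —
step 9 deliver 3→0: 0={foll,b=7,log=w}
step 10 deliver 0→3: —
step 11 deliver 1→3: —
step 12 deliver 3→0: —
step 13 crash(2): 2={✗foll,b=7,log=-}
step 14 deliver 3→0: —
step 15 deliver 1→3: —
step 16 timeout(1): 1={cand,b=9,log=-}
step 17 recover(2): 2={foll,b=7,log=-}
step 18 deliver 2→3: —
step 19 deliver 2→3: —
step 20 timeout(1): 1={cand,b=13,log=-}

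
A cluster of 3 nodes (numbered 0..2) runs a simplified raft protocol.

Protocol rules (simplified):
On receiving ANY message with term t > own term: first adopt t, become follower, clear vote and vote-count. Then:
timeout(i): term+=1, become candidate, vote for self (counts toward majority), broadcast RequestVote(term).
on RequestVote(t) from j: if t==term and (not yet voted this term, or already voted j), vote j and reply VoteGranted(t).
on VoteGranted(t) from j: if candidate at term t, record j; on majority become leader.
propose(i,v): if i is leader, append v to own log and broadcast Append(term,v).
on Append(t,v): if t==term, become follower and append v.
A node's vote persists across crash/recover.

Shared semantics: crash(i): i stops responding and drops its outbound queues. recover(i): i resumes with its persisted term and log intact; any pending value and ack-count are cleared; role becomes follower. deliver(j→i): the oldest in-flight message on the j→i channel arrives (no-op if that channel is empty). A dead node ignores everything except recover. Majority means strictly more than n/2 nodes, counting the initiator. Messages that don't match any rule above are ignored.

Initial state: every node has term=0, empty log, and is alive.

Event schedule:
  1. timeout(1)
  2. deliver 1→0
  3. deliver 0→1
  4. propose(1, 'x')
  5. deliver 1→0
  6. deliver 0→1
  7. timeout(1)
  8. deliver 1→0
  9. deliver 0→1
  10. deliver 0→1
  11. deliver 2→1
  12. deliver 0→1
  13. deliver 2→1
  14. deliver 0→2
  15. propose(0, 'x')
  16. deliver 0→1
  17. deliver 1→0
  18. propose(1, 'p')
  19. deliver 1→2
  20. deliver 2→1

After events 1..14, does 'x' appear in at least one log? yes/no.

[1] timeout(1) → N1(cand t1 [-])
[2] deliver 1→0 → N0(foll t1 [-])
[3] deliver 0→1 → N1(lead t1 [-])
[4] propose(1,'x') → N1(lead t1 [x])
[5] deliver 1→0 → N0(foll t1 [x])
[6] deliver 0→1 → ∅
[7] timeout(1) → N1(cand t2 [x])
[8] deliver 1→0 → N0(foll t2 [x])
[9] deliver 0→1 → N1(lead t2 [x])
[10] deliver 0→1 → ∅
[11] deliver 2→1 → ∅
[12] deliver 0→1 → ∅
[13] deliver 2→1 → ∅
[14] deliver 0→2 → ∅

yes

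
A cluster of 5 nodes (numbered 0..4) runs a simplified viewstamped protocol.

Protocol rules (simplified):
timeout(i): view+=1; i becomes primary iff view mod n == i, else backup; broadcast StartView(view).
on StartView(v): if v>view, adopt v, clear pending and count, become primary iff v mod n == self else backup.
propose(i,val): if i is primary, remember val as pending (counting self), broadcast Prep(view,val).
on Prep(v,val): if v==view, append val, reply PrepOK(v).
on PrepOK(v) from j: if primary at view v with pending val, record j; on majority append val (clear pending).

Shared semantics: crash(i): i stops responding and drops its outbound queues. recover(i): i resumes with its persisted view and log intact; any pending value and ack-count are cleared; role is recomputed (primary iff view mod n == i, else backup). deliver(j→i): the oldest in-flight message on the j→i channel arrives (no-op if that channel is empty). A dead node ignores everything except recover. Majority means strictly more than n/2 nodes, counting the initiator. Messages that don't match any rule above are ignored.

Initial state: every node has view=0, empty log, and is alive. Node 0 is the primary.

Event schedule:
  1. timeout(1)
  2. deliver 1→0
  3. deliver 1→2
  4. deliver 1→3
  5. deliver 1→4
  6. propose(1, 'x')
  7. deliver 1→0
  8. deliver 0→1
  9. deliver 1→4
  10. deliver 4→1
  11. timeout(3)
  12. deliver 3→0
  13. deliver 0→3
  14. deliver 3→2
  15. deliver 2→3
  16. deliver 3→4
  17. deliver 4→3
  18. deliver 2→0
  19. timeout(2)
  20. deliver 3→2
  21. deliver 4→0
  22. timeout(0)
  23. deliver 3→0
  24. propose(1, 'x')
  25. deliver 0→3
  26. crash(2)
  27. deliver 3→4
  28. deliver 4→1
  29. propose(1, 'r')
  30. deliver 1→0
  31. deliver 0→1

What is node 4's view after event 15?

1. timeout(1):  <1:prim v1 ->
2. deliver 1→0:  <0:back v1 ->
3. deliver 1→2:  <2:back v1 ->
4. deliver 1→3:  <3:back v1 ->
5. deliver 1→4:  <4:back v1 ->
6. propose(1,'x'):  nop
7. deliver 1→0:  <0:back v1 x>
8. deliver 0→1:  nop
9. deliver 1→4:  <4:back v1 x>
10. deliver 4→1:  <1:prim v1 x>
11. timeout(3):  <3:back v2 ->
12. deliver 3→0:  <0:back v2 x>
13. deliver 0→3:  nop
14. deliver 3→2:  <2:prim v2 ->
15. deliver 2→3:  nop

1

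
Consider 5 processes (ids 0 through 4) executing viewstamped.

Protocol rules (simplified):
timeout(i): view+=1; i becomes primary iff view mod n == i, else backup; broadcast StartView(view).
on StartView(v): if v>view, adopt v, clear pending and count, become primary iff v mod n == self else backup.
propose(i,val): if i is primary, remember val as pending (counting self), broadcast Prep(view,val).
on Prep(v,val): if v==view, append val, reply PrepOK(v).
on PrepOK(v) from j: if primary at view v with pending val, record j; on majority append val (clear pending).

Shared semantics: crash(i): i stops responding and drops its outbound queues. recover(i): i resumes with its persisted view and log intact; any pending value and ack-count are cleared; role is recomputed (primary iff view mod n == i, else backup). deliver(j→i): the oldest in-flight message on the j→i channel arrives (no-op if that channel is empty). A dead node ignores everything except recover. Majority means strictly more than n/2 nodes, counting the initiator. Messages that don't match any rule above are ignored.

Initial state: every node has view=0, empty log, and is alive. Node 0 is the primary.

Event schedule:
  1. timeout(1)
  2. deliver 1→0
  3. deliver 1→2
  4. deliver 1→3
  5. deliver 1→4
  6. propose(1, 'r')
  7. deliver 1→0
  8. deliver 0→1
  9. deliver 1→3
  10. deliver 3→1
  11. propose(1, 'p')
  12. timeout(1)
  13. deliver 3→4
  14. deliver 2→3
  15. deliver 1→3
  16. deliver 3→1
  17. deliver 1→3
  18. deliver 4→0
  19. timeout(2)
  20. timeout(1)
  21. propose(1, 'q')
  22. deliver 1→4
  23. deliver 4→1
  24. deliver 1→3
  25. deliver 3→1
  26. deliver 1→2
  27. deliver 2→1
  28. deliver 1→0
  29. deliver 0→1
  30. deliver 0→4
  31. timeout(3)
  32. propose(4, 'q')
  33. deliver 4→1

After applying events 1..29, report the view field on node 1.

e1 timeout(1): 1[prim,v=1,-]
e2 deliver 1→0: 0[back,v=1,-]
e3 deliver 1→2: 2[back,v=1,-]
e4 deliver 1→3: 3[back,v=1,-]
e5 deliver 1→4: 4[back,v=1,-]
e6 propose(1,'r'): ·
e7 deliver 1→0: 0[back,v=1,r]
e8 deliver 0→1: ·
e9 deliver 1→3: 3[back,v=1,r]
e10 deliver 3→1: 1[prim,v=1,r]
e11 propose(1,'p'): ·
e12 timeout(1): 1[back,v=2,r]
e13 deliver 3→4: ·
e14 deliver 2→3: ·
e15 deliver 1→3: 3[back,v=1,r,p]
e16 deliver 3→1: ·
e17 deliver 1→3: 3[back,v=2,r,p]
e18 deliver 4→0: ·
e19 timeout(2): 2[prim,v=2,-]
e20 timeout(1): 1[back,v=3,r]
e21 propose(1,'q'): ·
e22 deliver 1→4: 4[back,v=1,r]
e23 deliver 4→1: ·
e24 deliver 1→3: 3[prim,v=3,r,p]
e25 deliver 3→1: ·
e26 deliver 1→2: ·
e27 deliver 2→1: ·
e28 deliver 1→0: 0[back,v=1,r,p]
e29 deliver 0→1: ·

3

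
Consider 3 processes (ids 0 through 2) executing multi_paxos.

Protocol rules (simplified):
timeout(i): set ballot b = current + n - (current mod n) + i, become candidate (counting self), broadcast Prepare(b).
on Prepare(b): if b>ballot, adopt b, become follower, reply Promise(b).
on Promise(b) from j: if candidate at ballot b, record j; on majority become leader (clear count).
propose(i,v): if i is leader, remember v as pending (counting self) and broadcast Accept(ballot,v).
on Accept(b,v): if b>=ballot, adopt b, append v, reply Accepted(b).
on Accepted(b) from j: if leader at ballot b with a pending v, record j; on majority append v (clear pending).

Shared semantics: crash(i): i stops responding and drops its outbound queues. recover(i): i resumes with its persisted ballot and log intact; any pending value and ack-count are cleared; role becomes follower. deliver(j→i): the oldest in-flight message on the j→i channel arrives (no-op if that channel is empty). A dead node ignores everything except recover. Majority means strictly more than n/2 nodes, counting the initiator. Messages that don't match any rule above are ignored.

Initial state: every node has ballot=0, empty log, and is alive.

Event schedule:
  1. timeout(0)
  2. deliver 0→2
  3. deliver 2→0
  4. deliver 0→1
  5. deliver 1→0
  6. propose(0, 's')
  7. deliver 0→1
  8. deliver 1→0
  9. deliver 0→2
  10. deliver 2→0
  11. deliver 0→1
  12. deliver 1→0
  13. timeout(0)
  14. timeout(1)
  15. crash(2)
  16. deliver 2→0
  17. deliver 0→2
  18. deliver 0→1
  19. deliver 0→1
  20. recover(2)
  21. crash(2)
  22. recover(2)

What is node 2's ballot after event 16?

3

1. timeout(0):  <0:cand b3 ->
2. deliver 0→2:  <2:foll b3 ->
3. deliver 2→0:  <0:lead b3 ->
4. deliver 0→1:  <1:foll b3 ->
5. deliver 1→0:  nop
6. propose(0,'s'):  nop
7. deliver 0→1:  <1:foll b3 s>
8. deliver 1→0:  <0:lead b3 s>
9. deliver 0→2:  <2:foll b3 s>
10. deliver 2→0:  nop
11. deliver 0→1:  nop
12. deliver 1→0:  nop
13. timeout(0):  <0:cand b6 s>
14. timeout(1):  <1:cand b7 s>
15. crash(2):  <2:✗foll b3 s>
16. deliver 2→0:  nop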